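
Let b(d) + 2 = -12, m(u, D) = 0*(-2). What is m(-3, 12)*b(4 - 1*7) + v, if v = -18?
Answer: -18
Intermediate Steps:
m(u, D) = 0
b(d) = -14 (b(d) = -2 - 12 = -14)
m(-3, 12)*b(4 - 1*7) + v = 0*(-14) - 18 = 0 - 18 = -18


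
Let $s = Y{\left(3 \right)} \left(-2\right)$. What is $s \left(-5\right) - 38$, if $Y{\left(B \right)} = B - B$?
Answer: $-38$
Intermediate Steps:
$Y{\left(B \right)} = 0$
$s = 0$ ($s = 0 \left(-2\right) = 0$)
$s \left(-5\right) - 38 = 0 \left(-5\right) - 38 = 0 - 38 = -38$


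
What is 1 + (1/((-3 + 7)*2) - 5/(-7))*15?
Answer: 761/56 ≈ 13.589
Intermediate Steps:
1 + (1/((-3 + 7)*2) - 5/(-7))*15 = 1 + ((½)/4 - 5*(-⅐))*15 = 1 + ((¼)*(½) + 5/7)*15 = 1 + (⅛ + 5/7)*15 = 1 + (47/56)*15 = 1 + 705/56 = 761/56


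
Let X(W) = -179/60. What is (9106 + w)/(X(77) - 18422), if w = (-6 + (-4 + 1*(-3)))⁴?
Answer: -2260020/1105499 ≈ -2.0443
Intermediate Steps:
X(W) = -179/60 (X(W) = -179*1/60 = -179/60)
w = 28561 (w = (-6 + (-4 - 3))⁴ = (-6 - 7)⁴ = (-13)⁴ = 28561)
(9106 + w)/(X(77) - 18422) = (9106 + 28561)/(-179/60 - 18422) = 37667/(-1105499/60) = 37667*(-60/1105499) = -2260020/1105499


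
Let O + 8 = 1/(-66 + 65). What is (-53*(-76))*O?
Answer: -36252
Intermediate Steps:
O = -9 (O = -8 + 1/(-66 + 65) = -8 + 1/(-1) = -8 - 1 = -9)
(-53*(-76))*O = -53*(-76)*(-9) = 4028*(-9) = -36252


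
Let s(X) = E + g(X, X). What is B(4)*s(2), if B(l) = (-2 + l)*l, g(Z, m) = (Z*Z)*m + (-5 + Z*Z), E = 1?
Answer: 64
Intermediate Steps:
g(Z, m) = -5 + Z² + m*Z² (g(Z, m) = Z²*m + (-5 + Z²) = m*Z² + (-5 + Z²) = -5 + Z² + m*Z²)
s(X) = -4 + X² + X³ (s(X) = 1 + (-5 + X² + X*X²) = 1 + (-5 + X² + X³) = -4 + X² + X³)
B(l) = l*(-2 + l)
B(4)*s(2) = (4*(-2 + 4))*(-4 + 2² + 2³) = (4*2)*(-4 + 4 + 8) = 8*8 = 64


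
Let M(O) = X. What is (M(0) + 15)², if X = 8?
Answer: 529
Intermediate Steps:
M(O) = 8
(M(0) + 15)² = (8 + 15)² = 23² = 529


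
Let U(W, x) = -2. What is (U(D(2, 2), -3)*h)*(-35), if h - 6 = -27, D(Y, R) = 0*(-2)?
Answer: -1470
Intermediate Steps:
D(Y, R) = 0
h = -21 (h = 6 - 27 = -21)
(U(D(2, 2), -3)*h)*(-35) = -2*(-21)*(-35) = 42*(-35) = -1470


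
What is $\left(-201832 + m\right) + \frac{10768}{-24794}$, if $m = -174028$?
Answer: $- \frac{4659541804}{12397} \approx -3.7586 \cdot 10^{5}$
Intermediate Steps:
$\left(-201832 + m\right) + \frac{10768}{-24794} = \left(-201832 - 174028\right) + \frac{10768}{-24794} = -375860 + 10768 \left(- \frac{1}{24794}\right) = -375860 - \frac{5384}{12397} = - \frac{4659541804}{12397}$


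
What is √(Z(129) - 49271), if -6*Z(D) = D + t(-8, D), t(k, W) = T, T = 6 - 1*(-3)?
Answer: 7*I*√1006 ≈ 222.02*I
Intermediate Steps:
T = 9 (T = 6 + 3 = 9)
t(k, W) = 9
Z(D) = -3/2 - D/6 (Z(D) = -(D + 9)/6 = -(9 + D)/6 = -3/2 - D/6)
√(Z(129) - 49271) = √((-3/2 - ⅙*129) - 49271) = √((-3/2 - 43/2) - 49271) = √(-23 - 49271) = √(-49294) = 7*I*√1006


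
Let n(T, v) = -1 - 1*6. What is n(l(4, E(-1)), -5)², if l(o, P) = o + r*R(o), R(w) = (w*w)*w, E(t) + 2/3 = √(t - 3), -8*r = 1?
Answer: 49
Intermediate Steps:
r = -⅛ (r = -⅛*1 = -⅛ ≈ -0.12500)
E(t) = -⅔ + √(-3 + t) (E(t) = -⅔ + √(t - 3) = -⅔ + √(-3 + t))
R(w) = w³ (R(w) = w²*w = w³)
l(o, P) = o - o³/8
n(T, v) = -7 (n(T, v) = -1 - 6 = -7)
n(l(4, E(-1)), -5)² = (-7)² = 49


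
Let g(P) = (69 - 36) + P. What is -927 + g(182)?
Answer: -712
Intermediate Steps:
g(P) = 33 + P
-927 + g(182) = -927 + (33 + 182) = -927 + 215 = -712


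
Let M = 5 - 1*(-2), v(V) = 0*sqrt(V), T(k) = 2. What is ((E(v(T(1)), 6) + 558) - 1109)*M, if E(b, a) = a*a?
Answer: -3605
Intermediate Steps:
v(V) = 0
E(b, a) = a**2
M = 7 (M = 5 + 2 = 7)
((E(v(T(1)), 6) + 558) - 1109)*M = ((6**2 + 558) - 1109)*7 = ((36 + 558) - 1109)*7 = (594 - 1109)*7 = -515*7 = -3605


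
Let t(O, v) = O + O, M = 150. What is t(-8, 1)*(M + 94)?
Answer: -3904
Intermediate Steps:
t(O, v) = 2*O
t(-8, 1)*(M + 94) = (2*(-8))*(150 + 94) = -16*244 = -3904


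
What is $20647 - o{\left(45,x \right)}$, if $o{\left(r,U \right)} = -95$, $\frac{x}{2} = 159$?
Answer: $20742$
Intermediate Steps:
$x = 318$ ($x = 2 \cdot 159 = 318$)
$20647 - o{\left(45,x \right)} = 20647 - -95 = 20647 + 95 = 20742$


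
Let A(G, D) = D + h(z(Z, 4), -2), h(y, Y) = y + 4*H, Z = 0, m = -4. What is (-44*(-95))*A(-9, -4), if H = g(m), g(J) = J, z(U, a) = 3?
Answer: -71060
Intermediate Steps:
H = -4
h(y, Y) = -16 + y (h(y, Y) = y + 4*(-4) = y - 16 = -16 + y)
A(G, D) = -13 + D (A(G, D) = D + (-16 + 3) = D - 13 = -13 + D)
(-44*(-95))*A(-9, -4) = (-44*(-95))*(-13 - 4) = 4180*(-17) = -71060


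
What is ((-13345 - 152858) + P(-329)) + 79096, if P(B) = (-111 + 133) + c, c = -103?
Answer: -87188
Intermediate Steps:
P(B) = -81 (P(B) = (-111 + 133) - 103 = 22 - 103 = -81)
((-13345 - 152858) + P(-329)) + 79096 = ((-13345 - 152858) - 81) + 79096 = (-166203 - 81) + 79096 = -166284 + 79096 = -87188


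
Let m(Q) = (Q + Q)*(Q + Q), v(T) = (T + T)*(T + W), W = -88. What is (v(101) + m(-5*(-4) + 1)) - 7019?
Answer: -2629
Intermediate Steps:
v(T) = 2*T*(-88 + T) (v(T) = (T + T)*(T - 88) = (2*T)*(-88 + T) = 2*T*(-88 + T))
m(Q) = 4*Q² (m(Q) = (2*Q)*(2*Q) = 4*Q²)
(v(101) + m(-5*(-4) + 1)) - 7019 = (2*101*(-88 + 101) + 4*(-5*(-4) + 1)²) - 7019 = (2*101*13 + 4*(20 + 1)²) - 7019 = (2626 + 4*21²) - 7019 = (2626 + 4*441) - 7019 = (2626 + 1764) - 7019 = 4390 - 7019 = -2629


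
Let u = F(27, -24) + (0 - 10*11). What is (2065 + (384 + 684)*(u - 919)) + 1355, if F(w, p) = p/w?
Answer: -3289504/3 ≈ -1.0965e+6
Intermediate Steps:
u = -998/9 (u = -24/27 + (0 - 10*11) = -24*1/27 + (0 - 110) = -8/9 - 110 = -998/9 ≈ -110.89)
(2065 + (384 + 684)*(u - 919)) + 1355 = (2065 + (384 + 684)*(-998/9 - 919)) + 1355 = (2065 + 1068*(-9269/9)) + 1355 = (2065 - 3299764/3) + 1355 = -3293569/3 + 1355 = -3289504/3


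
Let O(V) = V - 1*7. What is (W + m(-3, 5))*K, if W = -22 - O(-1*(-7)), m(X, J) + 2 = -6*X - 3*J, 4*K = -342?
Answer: 3591/2 ≈ 1795.5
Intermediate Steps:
K = -171/2 (K = (¼)*(-342) = -171/2 ≈ -85.500)
m(X, J) = -2 - 6*X - 3*J (m(X, J) = -2 + (-6*X - 3*J) = -2 - 6*X - 3*J)
O(V) = -7 + V (O(V) = V - 7 = -7 + V)
W = -22 (W = -22 - (-7 - 1*(-7)) = -22 - (-7 + 7) = -22 - 1*0 = -22 + 0 = -22)
(W + m(-3, 5))*K = (-22 + (-2 - 6*(-3) - 3*5))*(-171/2) = (-22 + (-2 + 18 - 15))*(-171/2) = (-22 + 1)*(-171/2) = -21*(-171/2) = 3591/2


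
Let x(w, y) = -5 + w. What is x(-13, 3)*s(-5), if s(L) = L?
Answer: 90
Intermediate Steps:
x(-13, 3)*s(-5) = (-5 - 13)*(-5) = -18*(-5) = 90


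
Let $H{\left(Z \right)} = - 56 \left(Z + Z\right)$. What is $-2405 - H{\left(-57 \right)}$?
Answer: $-8789$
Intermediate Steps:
$H{\left(Z \right)} = - 112 Z$ ($H{\left(Z \right)} = - 56 \cdot 2 Z = - 112 Z$)
$-2405 - H{\left(-57 \right)} = -2405 - \left(-112\right) \left(-57\right) = -2405 - 6384 = -8789$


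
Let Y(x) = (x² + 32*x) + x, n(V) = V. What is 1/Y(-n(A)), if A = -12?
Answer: 1/540 ≈ 0.0018519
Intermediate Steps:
Y(x) = x² + 33*x
1/Y(-n(A)) = 1/((-1*(-12))*(33 - 1*(-12))) = 1/(12*(33 + 12)) = 1/(12*45) = 1/540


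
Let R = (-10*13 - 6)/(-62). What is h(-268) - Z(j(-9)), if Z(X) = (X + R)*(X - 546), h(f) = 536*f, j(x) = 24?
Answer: -4029224/31 ≈ -1.2998e+5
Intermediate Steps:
R = 68/31 (R = (-130 - 6)*(-1/62) = -136*(-1/62) = 68/31 ≈ 2.1936)
Z(X) = (-546 + X)*(68/31 + X) (Z(X) = (X + 68/31)*(X - 546) = (68/31 + X)*(-546 + X) = (-546 + X)*(68/31 + X))
h(-268) - Z(j(-9)) = 536*(-268) - (-37128/31 + 24² - 16858/31*24) = -143648 - (-37128/31 + 576 - 404592/31) = -143648 - 1*(-423864/31) = -143648 + 423864/31 = -4029224/31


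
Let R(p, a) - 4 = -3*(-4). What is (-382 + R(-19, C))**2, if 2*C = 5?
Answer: 133956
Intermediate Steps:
C = 5/2 (C = (1/2)*5 = 5/2 ≈ 2.5000)
R(p, a) = 16 (R(p, a) = 4 - 3*(-4) = 4 + 12 = 16)
(-382 + R(-19, C))**2 = (-382 + 16)**2 = (-366)**2 = 133956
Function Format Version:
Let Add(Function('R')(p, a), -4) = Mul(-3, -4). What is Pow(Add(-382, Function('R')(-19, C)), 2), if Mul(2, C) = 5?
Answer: 133956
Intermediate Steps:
C = Rational(5, 2) (C = Mul(Rational(1, 2), 5) = Rational(5, 2) ≈ 2.5000)
Function('R')(p, a) = 16 (Function('R')(p, a) = Add(4, Mul(-3, -4)) = Add(4, 12) = 16)
Pow(Add(-382, Function('R')(-19, C)), 2) = Pow(Add(-382, 16), 2) = Pow(-366, 2) = 133956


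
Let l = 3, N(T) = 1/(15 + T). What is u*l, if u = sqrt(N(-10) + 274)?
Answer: 3*sqrt(6855)/5 ≈ 49.677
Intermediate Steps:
u = sqrt(6855)/5 (u = sqrt(1/(15 - 10) + 274) = sqrt(1/5 + 274) = sqrt(1371/5) = sqrt(6855)/5 ≈ 16.559)
u*l = (sqrt(6855)/5)*3 = 3*sqrt(6855)/5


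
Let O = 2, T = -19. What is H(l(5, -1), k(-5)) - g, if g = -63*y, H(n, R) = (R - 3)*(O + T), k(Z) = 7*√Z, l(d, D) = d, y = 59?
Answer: 3768 - 119*I*√5 ≈ 3768.0 - 266.09*I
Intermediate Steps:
H(n, R) = 51 - 17*R (H(n, R) = (R - 3)*(2 - 19) = (-3 + R)*(-17) = 51 - 17*R)
g = -3717 (g = -63*59 = -3717)
H(l(5, -1), k(-5)) - g = (51 - 119*√(-5)) - 1*(-3717) = (51 - 119*I*√5) + 3717 = 3768 - 119*I*√5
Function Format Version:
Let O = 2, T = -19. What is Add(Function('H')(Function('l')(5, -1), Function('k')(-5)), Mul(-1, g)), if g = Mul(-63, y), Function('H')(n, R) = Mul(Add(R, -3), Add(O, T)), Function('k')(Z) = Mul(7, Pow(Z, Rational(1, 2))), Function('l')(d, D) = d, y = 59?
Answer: Add(3768, Mul(-119, I, Pow(5, Rational(1, 2)))) ≈ Add(3768.0, Mul(-266.09, I))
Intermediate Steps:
Function('H')(n, R) = Add(51, Mul(-17, R)) (Function('H')(n, R) = Mul(Add(R, -3), Add(2, -19)) = Mul(Add(-3, R), -17) = Add(51, Mul(-17, R)))
g = -3717 (g = Mul(-63, 59) = -3717)
Add(Function('H')(Function('l')(5, -1), Function('k')(-5)), Mul(-1, g)) = Add(Add(51, Mul(-17, Mul(7, Pow(-5, Rational(1, 2))))), Mul(-1, -3717)) = Add(Add(51, Mul(-17, Mul(7, Mul(I, Pow(5, Rational(1, 2)))))), 3717) = Add(Add(51, Mul(-17, Mul(7, I, Pow(5, Rational(1, 2))))), 3717) = Add(Add(51, Mul(-119, I, Pow(5, Rational(1, 2)))), 3717) = Add(3768, Mul(-119, I, Pow(5, Rational(1, 2))))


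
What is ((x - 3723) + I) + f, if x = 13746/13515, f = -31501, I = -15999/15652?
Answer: -2483724204271/70512260 ≈ -35224.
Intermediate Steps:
I = -15999/15652 (I = -15999*1/15652 = -15999/15652 ≈ -1.0222)
x = 4582/4505 (x = 13746*(1/13515) = 4582/4505 ≈ 1.0171)
((x - 3723) + I) + f = ((4582/4505 - 3723) - 15999/15652) - 31501 = (-16767533/4505 - 15999/15652) - 31501 = -262517502011/70512260 - 31501 = -2483724204271/70512260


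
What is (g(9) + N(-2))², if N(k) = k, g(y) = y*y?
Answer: 6241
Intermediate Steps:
g(y) = y²
(g(9) + N(-2))² = (9² - 2)² = (81 - 2)² = 79² = 6241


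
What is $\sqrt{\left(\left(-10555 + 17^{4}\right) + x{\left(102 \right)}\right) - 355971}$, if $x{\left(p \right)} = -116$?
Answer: $i \sqrt{283121} \approx 532.09 i$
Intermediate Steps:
$\sqrt{\left(\left(-10555 + 17^{4}\right) + x{\left(102 \right)}\right) - 355971} = \sqrt{\left(\left(-10555 + 17^{4}\right) - 116\right) - 355971} = \sqrt{\left(\left(-10555 + 83521\right) - 116\right) - 355971} = \sqrt{\left(72966 - 116\right) - 355971} = \sqrt{72850 - 355971} = \sqrt{-283121} = i \sqrt{283121}$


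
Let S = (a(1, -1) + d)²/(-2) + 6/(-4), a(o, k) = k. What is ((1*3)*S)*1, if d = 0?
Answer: -6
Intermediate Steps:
S = -2 (S = (-1 + 0)²/(-2) + 6/(-4) = (-1)²*(-½) + 6*(-¼) = 1*(-½) - 3/2 = -½ - 3/2 = -2)
((1*3)*S)*1 = ((1*3)*(-2))*1 = (3*(-2))*1 = -6*1 = -6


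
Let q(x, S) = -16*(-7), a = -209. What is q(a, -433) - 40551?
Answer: -40439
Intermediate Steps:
q(x, S) = 112 (q(x, S) = -1*(-112) = 112)
q(a, -433) - 40551 = 112 - 40551 = -40439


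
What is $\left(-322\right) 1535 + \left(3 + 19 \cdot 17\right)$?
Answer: $-493944$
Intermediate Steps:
$\left(-322\right) 1535 + \left(3 + 19 \cdot 17\right) = -494270 + \left(3 + 323\right) = -494270 + 326 = -493944$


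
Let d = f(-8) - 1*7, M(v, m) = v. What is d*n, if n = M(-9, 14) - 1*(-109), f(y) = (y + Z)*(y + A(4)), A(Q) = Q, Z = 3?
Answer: 1300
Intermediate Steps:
f(y) = (3 + y)*(4 + y) (f(y) = (y + 3)*(y + 4) = (3 + y)*(4 + y))
n = 100 (n = -9 - 1*(-109) = -9 + 109 = 100)
d = 13 (d = (12 + (-8)² + 7*(-8)) - 1*7 = (12 + 64 - 56) - 7 = 20 - 7 = 13)
d*n = 13*100 = 1300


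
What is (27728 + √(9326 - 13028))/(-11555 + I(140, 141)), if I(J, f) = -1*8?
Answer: -27728/11563 - I*√3702/11563 ≈ -2.398 - 0.005262*I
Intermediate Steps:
I(J, f) = -8
(27728 + √(9326 - 13028))/(-11555 + I(140, 141)) = (27728 + √(9326 - 13028))/(-11555 - 8) = (27728 + √(-3702))/(-11563) = (27728 + I*√3702)*(-1/11563) = -27728/11563 - I*√3702/11563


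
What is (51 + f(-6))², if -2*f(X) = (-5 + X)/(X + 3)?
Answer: 87025/36 ≈ 2417.4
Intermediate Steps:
f(X) = -(-5 + X)/(2*(3 + X)) (f(X) = -(-5 + X)/(2*(X + 3)) = -(-5 + X)/(2*(3 + X)))
(51 + f(-6))² = (51 + (5 - 1*(-6))/(2*(3 - 6)))² = (51 + (½)*(5 + 6)/(-3))² = (51 + (½)*(-⅓)*11)² = (51 - 11/6)² = (295/6)² = 87025/36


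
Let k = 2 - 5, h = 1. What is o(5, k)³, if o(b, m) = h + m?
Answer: -8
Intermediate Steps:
k = -3
o(b, m) = 1 + m
o(5, k)³ = (1 - 3)³ = (-2)³ = -8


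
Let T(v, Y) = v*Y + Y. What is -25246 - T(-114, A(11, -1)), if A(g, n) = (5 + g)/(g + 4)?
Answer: -376882/15 ≈ -25125.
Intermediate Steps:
A(g, n) = (5 + g)/(4 + g)
T(v, Y) = Y + Y*v (T(v, Y) = Y*v + Y = Y + Y*v)
-25246 - T(-114, A(11, -1)) = -25246 - (5 + 11)/(4 + 11)*(1 - 114) = -25246 - 16/15*(-113) = -25246 - (1/15)*16*(-113) = -25246 - 16*(-113)/15 = -25246 - 1*(-1808/15) = -25246 + 1808/15 = -376882/15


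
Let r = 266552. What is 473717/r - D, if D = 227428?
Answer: -60620914539/266552 ≈ -2.2743e+5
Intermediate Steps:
473717/r - D = 473717/266552 - 1*227428 = 473717*(1/266552) - 227428 = 473717/266552 - 227428 = -60620914539/266552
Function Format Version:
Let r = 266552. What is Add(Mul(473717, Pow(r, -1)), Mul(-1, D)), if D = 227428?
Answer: Rational(-60620914539, 266552) ≈ -2.2743e+5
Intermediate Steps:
Add(Mul(473717, Pow(r, -1)), Mul(-1, D)) = Add(Mul(473717, Pow(266552, -1)), Mul(-1, 227428)) = Add(Mul(473717, Rational(1, 266552)), -227428) = Add(Rational(473717, 266552), -227428) = Rational(-60620914539, 266552)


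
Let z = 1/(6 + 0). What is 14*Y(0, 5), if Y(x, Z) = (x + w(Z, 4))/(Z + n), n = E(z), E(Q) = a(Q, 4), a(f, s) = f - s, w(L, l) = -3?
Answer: -36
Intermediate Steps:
z = ⅙ (z = 1/6 = ⅙ ≈ 0.16667)
E(Q) = -4 + Q (E(Q) = Q - 1*4 = Q - 4 = -4 + Q)
n = -23/6 (n = -4 + ⅙ = -23/6 ≈ -3.8333)
Y(x, Z) = (-3 + x)/(-23/6 + Z) (Y(x, Z) = (x - 3)/(Z - 23/6) = (-3 + x)/(-23/6 + Z))
14*Y(0, 5) = 14*(6*(-3 + 0)/(-23 + 6*5)) = 14*(6*(-3)/(-23 + 30)) = 14*(6*(-3)/7) = 14*(6*(⅐)*(-3)) = 14*(-18/7) = -36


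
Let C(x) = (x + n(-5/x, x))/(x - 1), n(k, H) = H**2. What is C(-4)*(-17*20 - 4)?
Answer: 4128/5 ≈ 825.60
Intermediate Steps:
C(x) = (x + x**2)/(-1 + x) (C(x) = (x + x**2)/(x - 1) = (x + x**2)/(-1 + x))
C(-4)*(-17*20 - 4) = (-4*(1 - 4)/(-1 - 4))*(-17*20 - 4) = (-4*(-3)/(-5))*(-340 - 4) = -4*(-1/5)*(-3)*(-344) = -12/5*(-344) = 4128/5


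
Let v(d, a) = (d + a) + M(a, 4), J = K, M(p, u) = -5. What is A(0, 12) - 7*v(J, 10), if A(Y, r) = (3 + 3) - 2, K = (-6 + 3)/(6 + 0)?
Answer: -55/2 ≈ -27.500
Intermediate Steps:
K = -1/2 (K = -3/6 = -3*1/6 = -1/2 ≈ -0.50000)
J = -1/2 ≈ -0.50000
v(d, a) = -5 + a + d (v(d, a) = (d + a) - 5 = (a + d) - 5 = -5 + a + d)
A(Y, r) = 4 (A(Y, r) = 6 - 2 = 4)
A(0, 12) - 7*v(J, 10) = 4 - 7*(-5 + 10 - 1/2) = 4 - 7*9/2 = 4 - 63/2 = -55/2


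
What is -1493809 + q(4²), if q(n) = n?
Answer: -1493793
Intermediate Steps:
-1493809 + q(4²) = -1493809 + 4² = -1493809 + 16 = -1493793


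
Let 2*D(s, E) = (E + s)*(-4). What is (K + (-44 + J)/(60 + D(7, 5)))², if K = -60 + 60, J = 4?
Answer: 100/81 ≈ 1.2346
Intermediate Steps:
K = 0
D(s, E) = -2*E - 2*s (D(s, E) = ((E + s)*(-4))/2 = (-4*E - 4*s)/2 = -2*E - 2*s)
(K + (-44 + J)/(60 + D(7, 5)))² = (0 + (-44 + 4)/(60 + (-2*5 - 2*7)))² = (0 - 40/(60 + (-10 - 14)))² = (0 - 40/(60 - 24))² = (0 - 40/36)² = (0 - 40*1/36)² = (0 - 10/9)² = (-10/9)² = 100/81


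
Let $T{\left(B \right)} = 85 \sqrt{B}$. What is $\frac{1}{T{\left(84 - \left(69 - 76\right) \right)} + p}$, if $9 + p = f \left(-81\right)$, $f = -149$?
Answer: $\frac{2412}{28957225} - \frac{17 \sqrt{91}}{28957225} \approx 7.7695 \cdot 10^{-5}$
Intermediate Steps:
$p = 12060$ ($p = -9 - -12069 = -9 + 12069 = 12060$)
$\frac{1}{T{\left(84 - \left(69 - 76\right) \right)} + p} = \frac{1}{85 \sqrt{84 - \left(69 - 76\right)} + 12060} = \frac{1}{85 \sqrt{84 - -7} + 12060} = \frac{1}{85 \sqrt{84 + 7} + 12060} = \frac{1}{85 \sqrt{91} + 12060} = \frac{1}{12060 + 85 \sqrt{91}}$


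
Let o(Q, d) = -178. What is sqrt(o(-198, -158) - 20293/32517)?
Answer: I*sqrt(20985456547)/10839 ≈ 13.365*I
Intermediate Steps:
sqrt(o(-198, -158) - 20293/32517) = sqrt(-178 - 20293/32517) = sqrt(-5808319/32517) = I*sqrt(20985456547)/10839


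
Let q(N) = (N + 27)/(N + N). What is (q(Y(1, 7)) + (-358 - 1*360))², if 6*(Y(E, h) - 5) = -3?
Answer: 2042041/4 ≈ 5.1051e+5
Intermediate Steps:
Y(E, h) = 9/2 (Y(E, h) = 5 + (⅙)*(-3) = 5 - ½ = 9/2)
q(N) = (27 + N)/(2*N) (q(N) = (27 + N)/((2*N)) = (27 + N)*(1/(2*N)) = (27 + N)/(2*N))
(q(Y(1, 7)) + (-358 - 1*360))² = ((27 + 9/2)/(2*(9/2)) + (-358 - 1*360))² = ((½)*(2/9)*(63/2) + (-358 - 360))² = (7/2 - 718)² = (-1429/2)² = 2042041/4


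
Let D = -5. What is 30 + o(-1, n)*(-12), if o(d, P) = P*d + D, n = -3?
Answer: 54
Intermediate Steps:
o(d, P) = -5 + P*d (o(d, P) = P*d - 5 = -5 + P*d)
30 + o(-1, n)*(-12) = 30 + (-5 - 3*(-1))*(-12) = 30 + (-5 + 3)*(-12) = 30 - 2*(-12) = 30 + 24 = 54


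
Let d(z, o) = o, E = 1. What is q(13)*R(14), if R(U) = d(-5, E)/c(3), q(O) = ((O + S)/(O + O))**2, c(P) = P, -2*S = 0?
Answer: 1/12 ≈ 0.083333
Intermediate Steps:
S = 0 (S = -1/2*0 = 0)
q(O) = 1/4 (q(O) = ((O + 0)/(O + O))**2 = (O/((2*O)))**2 = (O*(1/(2*O)))**2 = (1/2)**2 = 1/4)
R(U) = 1/3
q(13)*R(14) = (1/4)*(1/3) = 1/12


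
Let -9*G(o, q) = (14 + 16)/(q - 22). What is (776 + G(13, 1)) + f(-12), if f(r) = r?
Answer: 48142/63 ≈ 764.16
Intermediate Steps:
G(o, q) = -10/(3*(-22 + q)) (G(o, q) = -(14 + 16)/(9*(q - 22)) = -10/(3*(-22 + q)))
(776 + G(13, 1)) + f(-12) = (776 - 10/(-66 + 3*1)) - 12 = (776 - 10/(-66 + 3)) - 12 = (776 - 10/(-63)) - 12 = (776 - 10*(-1/63)) - 12 = (776 + 10/63) - 12 = 48898/63 - 12 = 48142/63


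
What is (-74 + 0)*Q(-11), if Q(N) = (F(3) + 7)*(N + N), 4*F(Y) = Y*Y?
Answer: 15059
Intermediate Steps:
F(Y) = Y**2/4 (F(Y) = (Y*Y)/4 = Y**2/4)
Q(N) = 37*N/2 (Q(N) = ((1/4)*3**2 + 7)*(N + N) = ((1/4)*9 + 7)*(2*N) = (9/4 + 7)*(2*N) = 37*(2*N)/4 = 37*N/2)
(-74 + 0)*Q(-11) = (-74 + 0)*((37/2)*(-11)) = -74*(-407/2) = 15059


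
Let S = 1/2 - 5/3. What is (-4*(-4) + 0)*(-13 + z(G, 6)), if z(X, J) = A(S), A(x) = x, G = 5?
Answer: -680/3 ≈ -226.67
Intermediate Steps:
S = -7/6 (S = 1*(1/2) - 5*1/3 = 1/2 - 5/3 = -7/6 ≈ -1.1667)
z(X, J) = -7/6
(-4*(-4) + 0)*(-13 + z(G, 6)) = (-4*(-4) + 0)*(-13 - 7/6) = (16 + 0)*(-85/6) = 16*(-85/6) = -680/3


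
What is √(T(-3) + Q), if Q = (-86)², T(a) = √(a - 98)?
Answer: √(7396 + I*√101) ≈ 86.0 + 0.0584*I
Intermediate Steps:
T(a) = √(-98 + a)
Q = 7396
√(T(-3) + Q) = √(√(-98 - 3) + 7396) = √(√(-101) + 7396) = √(I*√101 + 7396) = √(7396 + I*√101)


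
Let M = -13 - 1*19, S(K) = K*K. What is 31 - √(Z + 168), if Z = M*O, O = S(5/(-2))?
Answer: 31 - 4*I*√2 ≈ 31.0 - 5.6569*I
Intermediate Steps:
S(K) = K²
M = -32 (M = -13 - 19 = -32)
O = 25/4 (O = (5/(-2))² = (5*(-½))² = (-5/2)² = 25/4 ≈ 6.2500)
Z = -200 (Z = -32*25/4 = -200)
31 - √(Z + 168) = 31 - √(-200 + 168) = 31 - √(-32) = 31 - 4*I*√2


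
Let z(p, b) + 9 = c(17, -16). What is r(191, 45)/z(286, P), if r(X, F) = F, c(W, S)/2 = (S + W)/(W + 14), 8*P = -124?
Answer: -1395/277 ≈ -5.0361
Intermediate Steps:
P = -31/2 (P = (⅛)*(-124) = -31/2 ≈ -15.500)
c(W, S) = 2*(S + W)/(14 + W) (c(W, S) = 2*((S + W)/(W + 14)) = 2*((S + W)/(14 + W)) = 2*(S + W)/(14 + W))
z(p, b) = -277/31 (z(p, b) = -9 + 2*(-16 + 17)/(14 + 17) = -9 + 2*1/31 = -9 + 2*(1/31)*1 = -9 + 2/31 = -277/31)
r(191, 45)/z(286, P) = 45/(-277/31) = 45*(-31/277) = -1395/277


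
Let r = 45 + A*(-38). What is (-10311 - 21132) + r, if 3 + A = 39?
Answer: -32766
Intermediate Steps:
A = 36 (A = -3 + 39 = 36)
r = -1323 (r = 45 + 36*(-38) = 45 - 1368 = -1323)
(-10311 - 21132) + r = (-10311 - 21132) - 1323 = -31443 - 1323 = -32766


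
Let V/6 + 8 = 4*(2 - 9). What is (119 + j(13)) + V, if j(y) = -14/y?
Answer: -1275/13 ≈ -98.077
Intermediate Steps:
V = -216 (V = -48 + 6*(4*(2 - 9)) = -48 + 6*(4*(-7)) = -48 + 6*(-28) = -48 - 168 = -216)
(119 + j(13)) + V = (119 - 14/13) - 216 = 1533/13 - 216 = -1275/13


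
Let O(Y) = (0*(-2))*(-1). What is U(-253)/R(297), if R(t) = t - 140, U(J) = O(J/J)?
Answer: 0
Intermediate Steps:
O(Y) = 0 (O(Y) = 0*(-1) = 0)
U(J) = 0
R(t) = -140 + t
U(-253)/R(297) = 0/(-140 + 297) = 0/157 = 0*(1/157) = 0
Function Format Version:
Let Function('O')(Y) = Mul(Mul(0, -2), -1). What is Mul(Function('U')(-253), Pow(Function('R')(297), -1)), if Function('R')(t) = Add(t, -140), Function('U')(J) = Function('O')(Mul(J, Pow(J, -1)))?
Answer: 0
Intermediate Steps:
Function('O')(Y) = 0 (Function('O')(Y) = Mul(0, -1) = 0)
Function('U')(J) = 0
Function('R')(t) = Add(-140, t)
Mul(Function('U')(-253), Pow(Function('R')(297), -1)) = Mul(0, Pow(Add(-140, 297), -1)) = Mul(0, Pow(157, -1)) = Mul(0, Rational(1, 157)) = 0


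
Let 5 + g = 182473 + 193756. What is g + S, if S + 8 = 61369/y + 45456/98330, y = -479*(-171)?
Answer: 1515047773287397/4027055985 ≈ 3.7622e+5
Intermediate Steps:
y = 81909
g = 376224 (g = -5 + (182473 + 193756) = -5 + 376229 = 376224)
S = -27337613243/4027055985 (S = -8 + (61369/81909 + 45456/98330) = -8 + (61369*(1/81909) + 45456*(1/98330)) = -8 + (61369/81909 + 22728/49165) = -8 + 4878834637/4027055985 = -27337613243/4027055985 ≈ -6.7885)
g + S = 376224 - 27337613243/4027055985 = 1515047773287397/4027055985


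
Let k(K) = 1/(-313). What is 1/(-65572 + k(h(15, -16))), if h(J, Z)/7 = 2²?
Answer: -313/20524037 ≈ -1.5250e-5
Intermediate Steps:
h(J, Z) = 28 (h(J, Z) = 7*2² = 7*4 = 28)
k(K) = -1/313
1/(-65572 + k(h(15, -16))) = 1/(-65572 - 1/313) = 1/(-20524037/313) = -313/20524037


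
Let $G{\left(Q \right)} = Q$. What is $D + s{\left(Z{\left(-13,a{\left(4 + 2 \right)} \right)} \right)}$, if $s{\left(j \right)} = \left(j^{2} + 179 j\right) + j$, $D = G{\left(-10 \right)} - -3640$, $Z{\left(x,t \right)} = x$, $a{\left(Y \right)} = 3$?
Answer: $1459$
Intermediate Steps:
$D = 3630$ ($D = -10 - -3640 = -10 + 3640 = 3630$)
$s{\left(j \right)} = j^{2} + 180 j$
$D + s{\left(Z{\left(-13,a{\left(4 + 2 \right)} \right)} \right)} = 3630 - 13 \left(180 - 13\right) = 3630 - 2171 = 1459$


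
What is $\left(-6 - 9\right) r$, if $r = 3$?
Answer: $-45$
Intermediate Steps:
$\left(-6 - 9\right) r = \left(-6 - 9\right) 3 = \left(-15\right) 3 = -45$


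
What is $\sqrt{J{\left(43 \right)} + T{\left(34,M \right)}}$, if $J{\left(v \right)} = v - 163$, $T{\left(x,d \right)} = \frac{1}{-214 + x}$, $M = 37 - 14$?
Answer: $\frac{i \sqrt{108005}}{30} \approx 10.955 i$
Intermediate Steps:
$M = 23$ ($M = 37 - 14 = 23$)
$J{\left(v \right)} = -163 + v$
$\sqrt{J{\left(43 \right)} + T{\left(34,M \right)}} = \sqrt{\left(-163 + 43\right) + \frac{1}{-214 + 34}} = \sqrt{-120 + \frac{1}{-180}} = \sqrt{-120 - \frac{1}{180}} = \sqrt{- \frac{21601}{180}} = \frac{i \sqrt{108005}}{30}$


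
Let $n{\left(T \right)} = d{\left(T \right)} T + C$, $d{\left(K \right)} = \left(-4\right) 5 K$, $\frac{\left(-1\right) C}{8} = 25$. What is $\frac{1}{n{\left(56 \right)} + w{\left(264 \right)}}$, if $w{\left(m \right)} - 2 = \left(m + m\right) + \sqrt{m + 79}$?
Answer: $- \frac{62390}{3892511757} - \frac{7 \sqrt{7}}{3892511757} \approx -1.6033 \cdot 10^{-5}$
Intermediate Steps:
$C = -200$ ($C = \left(-8\right) 25 = -200$)
$d{\left(K \right)} = - 20 K$
$n{\left(T \right)} = -200 - 20 T^{2}$ ($n{\left(T \right)} = - 20 T T - 200 = - 20 T^{2} - 200 = -200 - 20 T^{2}$)
$w{\left(m \right)} = 2 + \sqrt{79 + m} + 2 m$ ($w{\left(m \right)} = 2 + \left(\left(m + m\right) + \sqrt{m + 79}\right) = 2 + \left(2 m + \sqrt{79 + m}\right) = 2 + \left(\sqrt{79 + m} + 2 m\right) = 2 + \sqrt{79 + m} + 2 m$)
$\frac{1}{n{\left(56 \right)} + w{\left(264 \right)}} = \frac{1}{\left(-200 - 20 \cdot 56^{2}\right) + \left(2 + \sqrt{79 + 264} + 2 \cdot 264\right)} = \frac{1}{\left(-200 - 62720\right) + \left(2 + \sqrt{343} + 528\right)} = \frac{1}{\left(-200 - 62720\right) + \left(2 + 7 \sqrt{7} + 528\right)} = \frac{1}{-62920 + \left(530 + 7 \sqrt{7}\right)} = \frac{1}{-62390 + 7 \sqrt{7}}$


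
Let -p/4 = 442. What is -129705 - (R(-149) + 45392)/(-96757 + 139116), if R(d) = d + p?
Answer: -5494217570/42359 ≈ -1.2971e+5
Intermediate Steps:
p = -1768 (p = -4*442 = -1768)
R(d) = -1768 + d (R(d) = d - 1768 = -1768 + d)
-129705 - (R(-149) + 45392)/(-96757 + 139116) = -129705 - ((-1768 - 149) + 45392)/(-96757 + 139116) = -129705 - (-1917 + 45392)/42359 = -129705 - 43475/42359 = -5494217570/42359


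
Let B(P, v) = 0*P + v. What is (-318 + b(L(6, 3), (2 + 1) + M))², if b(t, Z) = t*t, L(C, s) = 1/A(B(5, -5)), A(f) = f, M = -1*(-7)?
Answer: 63186601/625 ≈ 1.0110e+5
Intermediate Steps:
B(P, v) = v (B(P, v) = 0 + v = v)
M = 7
L(C, s) = -⅕ (L(C, s) = 1/(-5) = -⅕)
b(t, Z) = t²
(-318 + b(L(6, 3), (2 + 1) + M))² = (-318 + (-⅕)²)² = (-318 + 1/25)² = (-7949/25)² = 63186601/625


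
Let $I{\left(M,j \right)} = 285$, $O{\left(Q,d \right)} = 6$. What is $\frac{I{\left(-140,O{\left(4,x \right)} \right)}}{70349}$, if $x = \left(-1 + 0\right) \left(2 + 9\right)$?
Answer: $\frac{285}{70349} \approx 0.0040512$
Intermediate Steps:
$x = -11$ ($x = \left(-1\right) 11 = -11$)
$\frac{I{\left(-140,O{\left(4,x \right)} \right)}}{70349} = \frac{285}{70349}$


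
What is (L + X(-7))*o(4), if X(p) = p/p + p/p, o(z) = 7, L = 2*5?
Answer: 84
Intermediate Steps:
L = 10
X(p) = 2 (X(p) = 1 + 1 = 2)
(L + X(-7))*o(4) = (10 + 2)*7 = 12*7 = 84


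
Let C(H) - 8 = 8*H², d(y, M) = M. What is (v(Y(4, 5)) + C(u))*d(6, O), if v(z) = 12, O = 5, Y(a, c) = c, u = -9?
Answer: 3340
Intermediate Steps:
C(H) = 8 + 8*H²
(v(Y(4, 5)) + C(u))*d(6, O) = (12 + (8 + 8*(-9)²))*5 = (12 + (8 + 8*81))*5 = (12 + (8 + 648))*5 = (12 + 656)*5 = 668*5 = 3340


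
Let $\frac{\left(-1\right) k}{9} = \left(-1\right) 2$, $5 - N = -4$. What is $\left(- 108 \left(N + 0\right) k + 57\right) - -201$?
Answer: $-17238$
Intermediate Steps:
$N = 9$ ($N = 5 - -4 = 5 + 4 = 9$)
$k = 18$ ($k = - 9 \left(\left(-1\right) 2\right) = \left(-9\right) \left(-2\right) = 18$)
$\left(- 108 \left(N + 0\right) k + 57\right) - -201 = \left(- 108 \left(9 + 0\right) 18 + 57\right) - -201 = \left(- 108 \cdot 9 \cdot 18 + 57\right) + 201 = \left(\left(-108\right) 162 + 57\right) + 201 = \left(-17496 + 57\right) + 201 = -17439 + 201 = -17238$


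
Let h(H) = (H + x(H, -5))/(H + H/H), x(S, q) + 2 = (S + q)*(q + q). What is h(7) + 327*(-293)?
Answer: -766503/8 ≈ -95813.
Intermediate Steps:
x(S, q) = -2 + 2*q*(S + q) (x(S, q) = -2 + (S + q)*(q + q) = -2 + (S + q)*(2*q) = -2 + 2*q*(S + q))
h(H) = (48 - 9*H)/(1 + H) (h(H) = (H + (-2 + 2*(-5)² + 2*H*(-5)))/(H + H/H) = (H + (-2 + 2*25 - 10*H))/(H + 1) = (H + (-2 + 50 - 10*H))/(1 + H) = (H + (48 - 10*H))/(1 + H) = (48 - 9*H)/(1 + H))
h(7) + 327*(-293) = 3*(16 - 3*7)/(1 + 7) + 327*(-293) = 3*(16 - 21)/8 - 95811 = 3*(⅛)*(-5) - 95811 = -15/8 - 95811 = -766503/8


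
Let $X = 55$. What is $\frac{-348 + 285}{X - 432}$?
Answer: $\frac{63}{377} \approx 0.16711$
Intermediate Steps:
$\frac{-348 + 285}{X - 432} = \frac{-348 + 285}{55 - 432} = - \frac{63}{-377} = \left(-63\right) \left(- \frac{1}{377}\right) = \frac{63}{377}$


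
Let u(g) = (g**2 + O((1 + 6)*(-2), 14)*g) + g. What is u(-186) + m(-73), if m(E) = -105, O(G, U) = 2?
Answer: 33933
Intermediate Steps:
u(g) = g**2 + 3*g (u(g) = (g**2 + 2*g) + g = g**2 + 3*g)
u(-186) + m(-73) = -186*(3 - 186) - 105 = -186*(-183) - 105 = 34038 - 105 = 33933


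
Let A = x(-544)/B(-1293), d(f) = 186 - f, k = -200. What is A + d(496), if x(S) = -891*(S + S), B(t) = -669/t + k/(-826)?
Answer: 172515620534/135199 ≈ 1.2760e+6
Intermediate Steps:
B(t) = 100/413 - 669/t (B(t) = -669/t - 200/(-826) = -669/t - 200*(-1/826) = -669/t + 100/413 = 100/413 - 669/t)
x(S) = -1782*S
A = 172557532224/135199 (A = (-1782*(-544))/(100/413 - 669/(-1293)) = 969408/(100/413 - 669*(-1/1293)) = 969408/(100/413 + 223/431) = 969408/(135199/178003) = 969408*(178003/135199) = 172557532224/135199 ≈ 1.2763e+6)
A + d(496) = 172557532224/135199 + (186 - 1*496) = 172557532224/135199 + (186 - 496) = 172557532224/135199 - 310 = 172515620534/135199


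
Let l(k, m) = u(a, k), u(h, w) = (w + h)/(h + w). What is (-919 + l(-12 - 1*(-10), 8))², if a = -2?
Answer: 842724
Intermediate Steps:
u(h, w) = 1 (u(h, w) = (h + w)/(h + w) = 1)
l(k, m) = 1
(-919 + l(-12 - 1*(-10), 8))² = (-919 + 1)² = (-918)² = 842724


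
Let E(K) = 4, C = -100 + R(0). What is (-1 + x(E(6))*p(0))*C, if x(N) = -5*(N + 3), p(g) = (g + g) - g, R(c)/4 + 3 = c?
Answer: 112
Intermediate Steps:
R(c) = -12 + 4*c
C = -112 (C = -100 + (-12 + 4*0) = -100 + (-12 + 0) = -100 - 12 = -112)
p(g) = g (p(g) = 2*g - g = g)
x(N) = -15 - 5*N (x(N) = -5*(3 + N) = -15 - 5*N)
(-1 + x(E(6))*p(0))*C = (-1 + (-15 - 5*4)*0)*(-112) = (-1 + (-15 - 20)*0)*(-112) = (-1 - 35*0)*(-112) = (-1 + 0)*(-112) = -1*(-112) = 112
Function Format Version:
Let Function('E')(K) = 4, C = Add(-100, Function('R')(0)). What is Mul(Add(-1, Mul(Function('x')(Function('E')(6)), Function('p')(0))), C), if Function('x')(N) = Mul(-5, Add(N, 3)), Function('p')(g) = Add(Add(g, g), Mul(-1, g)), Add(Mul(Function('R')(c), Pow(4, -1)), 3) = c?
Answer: 112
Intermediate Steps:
Function('R')(c) = Add(-12, Mul(4, c))
C = -112 (C = Add(-100, Add(-12, Mul(4, 0))) = Add(-100, Add(-12, 0)) = Add(-100, -12) = -112)
Function('p')(g) = g (Function('p')(g) = Add(Mul(2, g), Mul(-1, g)) = g)
Function('x')(N) = Add(-15, Mul(-5, N)) (Function('x')(N) = Mul(-5, Add(3, N)) = Add(-15, Mul(-5, N)))
Mul(Add(-1, Mul(Function('x')(Function('E')(6)), Function('p')(0))), C) = Mul(Add(-1, Mul(Add(-15, Mul(-5, 4)), 0)), -112) = Mul(Add(-1, Mul(Add(-15, -20), 0)), -112) = Mul(Add(-1, Mul(-35, 0)), -112) = Mul(Add(-1, 0), -112) = Mul(-1, -112) = 112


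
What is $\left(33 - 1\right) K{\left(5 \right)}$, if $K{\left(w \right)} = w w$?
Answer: $800$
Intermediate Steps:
$K{\left(w \right)} = w^{2}$
$\left(33 - 1\right) K{\left(5 \right)} = \left(33 - 1\right) 5^{2} = 32 \cdot 25 = 800$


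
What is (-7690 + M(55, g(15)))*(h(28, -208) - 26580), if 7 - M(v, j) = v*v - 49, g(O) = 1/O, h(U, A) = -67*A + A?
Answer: 136989468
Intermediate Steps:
h(U, A) = -66*A
M(v, j) = 56 - v² (M(v, j) = 7 - (v*v - 49) = 7 - (v² - 49) = 7 - (-49 + v²) = 7 + (49 - v²) = 56 - v²)
(-7690 + M(55, g(15)))*(h(28, -208) - 26580) = (-7690 + (56 - 1*55²))*(-66*(-208) - 26580) = (-7690 + (56 - 1*3025))*(13728 - 26580) = (-7690 + (56 - 3025))*(-12852) = (-7690 - 2969)*(-12852) = -10659*(-12852) = 136989468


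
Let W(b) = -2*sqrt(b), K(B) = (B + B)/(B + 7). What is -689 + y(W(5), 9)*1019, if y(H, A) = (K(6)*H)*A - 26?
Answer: -27183 - 220104*sqrt(5)/13 ≈ -65042.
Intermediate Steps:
K(B) = 2*B/(7 + B) (K(B) = (2*B)/(7 + B) = 2*B/(7 + B))
y(H, A) = -26 + 12*A*H/13 (y(H, A) = ((2*6/(7 + 6))*H)*A - 26 = ((2*6/13)*H)*A - 26 = ((2*6*(1/13))*H)*A - 26 = (12*H/13)*A - 26 = 12*A*H/13 - 26 = -26 + 12*A*H/13)
-689 + y(W(5), 9)*1019 = -689 + (-26 + (12/13)*9*(-2*sqrt(5)))*1019 = -689 + (-26 - 216*sqrt(5)/13)*1019 = -689 + (-26494 - 220104*sqrt(5)/13) = -27183 - 220104*sqrt(5)/13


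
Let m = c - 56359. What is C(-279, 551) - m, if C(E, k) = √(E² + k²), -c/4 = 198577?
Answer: 850667 + √381442 ≈ 8.5129e+5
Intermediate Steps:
c = -794308 (c = -4*198577 = -794308)
m = -850667 (m = -794308 - 56359 = -850667)
C(-279, 551) - m = √((-279)² + 551²) - 1*(-850667) = √(77841 + 303601) + 850667 = √381442 + 850667 = 850667 + √381442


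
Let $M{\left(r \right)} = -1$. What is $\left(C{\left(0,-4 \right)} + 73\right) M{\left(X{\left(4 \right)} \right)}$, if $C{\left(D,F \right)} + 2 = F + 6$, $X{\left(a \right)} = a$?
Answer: $-73$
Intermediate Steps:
$C{\left(D,F \right)} = 4 + F$ ($C{\left(D,F \right)} = -2 + \left(F + 6\right) = -2 + \left(6 + F\right) = 4 + F$)
$\left(C{\left(0,-4 \right)} + 73\right) M{\left(X{\left(4 \right)} \right)} = \left(\left(4 - 4\right) + 73\right) \left(-1\right) = \left(0 + 73\right) \left(-1\right) = 73 \left(-1\right) = -73$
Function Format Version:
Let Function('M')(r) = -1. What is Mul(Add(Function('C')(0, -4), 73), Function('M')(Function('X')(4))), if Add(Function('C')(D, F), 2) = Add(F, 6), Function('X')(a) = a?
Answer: -73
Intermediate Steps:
Function('C')(D, F) = Add(4, F) (Function('C')(D, F) = Add(-2, Add(F, 6)) = Add(-2, Add(6, F)) = Add(4, F))
Mul(Add(Function('C')(0, -4), 73), Function('M')(Function('X')(4))) = Mul(Add(Add(4, -4), 73), -1) = Mul(Add(0, 73), -1) = Mul(73, -1) = -73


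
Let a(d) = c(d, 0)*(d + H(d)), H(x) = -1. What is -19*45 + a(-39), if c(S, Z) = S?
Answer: 705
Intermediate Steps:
a(d) = d*(-1 + d) (a(d) = d*(d - 1) = d*(-1 + d))
-19*45 + a(-39) = -19*45 - 39*(-1 - 39) = -855 - 39*(-40) = -855 + 1560 = 705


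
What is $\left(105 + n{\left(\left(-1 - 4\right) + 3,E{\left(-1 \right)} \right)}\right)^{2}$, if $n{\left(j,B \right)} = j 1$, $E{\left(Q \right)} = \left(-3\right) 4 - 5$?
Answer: $10609$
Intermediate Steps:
$E{\left(Q \right)} = -17$ ($E{\left(Q \right)} = -12 - 5 = -17$)
$n{\left(j,B \right)} = j$
$\left(105 + n{\left(\left(-1 - 4\right) + 3,E{\left(-1 \right)} \right)}\right)^{2} = \left(105 + \left(\left(-1 - 4\right) + 3\right)\right)^{2} = \left(105 + \left(-5 + 3\right)\right)^{2} = \left(105 - 2\right)^{2} = 103^{2} = 10609$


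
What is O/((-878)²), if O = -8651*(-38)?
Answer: 164369/385442 ≈ 0.42644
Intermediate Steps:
O = 328738
O/((-878)²) = 328738/((-878)²) = 328738/770884 = 328738*(1/770884) = 164369/385442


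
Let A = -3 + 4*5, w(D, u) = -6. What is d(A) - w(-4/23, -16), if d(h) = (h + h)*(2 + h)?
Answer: 652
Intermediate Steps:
A = 17 (A = -3 + 20 = 17)
d(h) = 2*h*(2 + h) (d(h) = (2*h)*(2 + h) = 2*h*(2 + h))
d(A) - w(-4/23, -16) = 2*17*(2 + 17) - 1*(-6) = 2*17*19 + 6 = 646 + 6 = 652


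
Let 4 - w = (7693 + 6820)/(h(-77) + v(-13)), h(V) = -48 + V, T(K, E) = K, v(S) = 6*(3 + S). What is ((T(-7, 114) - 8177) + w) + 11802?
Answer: 684583/185 ≈ 3700.4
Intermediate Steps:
v(S) = 18 + 6*S
w = 15253/185 (w = 4 - (7693 + 6820)/((-48 - 77) + (18 + 6*(-13))) = 4 - 14513/(-125 + (18 - 78)) = 4 - 14513/(-125 - 60) = 4 - 14513/(-185) = 4 - 14513*(-1)/185 = 4 - 1*(-14513/185) = 4 + 14513/185 = 15253/185 ≈ 82.449)
((T(-7, 114) - 8177) + w) + 11802 = ((-7 - 8177) + 15253/185) + 11802 = (-8184 + 15253/185) + 11802 = -1498787/185 + 11802 = 684583/185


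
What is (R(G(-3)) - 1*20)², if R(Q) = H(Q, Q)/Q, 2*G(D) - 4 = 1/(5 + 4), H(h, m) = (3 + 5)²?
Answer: 169744/1369 ≈ 123.99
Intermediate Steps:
H(h, m) = 64 (H(h, m) = 8² = 64)
G(D) = 37/18 (G(D) = 2 + 1/(2*(5 + 4)) = 2 + (½)/9 = 2 + (½)*(⅑) = 2 + 1/18 = 37/18)
R(Q) = 64/Q
(R(G(-3)) - 1*20)² = (64/(37/18) - 1*20)² = (64*(18/37) - 20)² = (1152/37 - 20)² = (412/37)² = 169744/1369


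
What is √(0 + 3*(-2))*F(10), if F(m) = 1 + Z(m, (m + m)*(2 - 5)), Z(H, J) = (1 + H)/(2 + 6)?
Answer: 19*I*√6/8 ≈ 5.8175*I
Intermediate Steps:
Z(H, J) = ⅛ + H/8 (Z(H, J) = (1 + H)/8 = (1 + H)*(⅛) = ⅛ + H/8)
F(m) = 9/8 + m/8 (F(m) = 1 + (⅛ + m/8) = 9/8 + m/8)
√(0 + 3*(-2))*F(10) = √(0 + 3*(-2))*(9/8 + (⅛)*10) = √(0 - 6)*(9/8 + 5/4) = √(-6)*(19/8) = (I*√6)*(19/8) = 19*I*√6/8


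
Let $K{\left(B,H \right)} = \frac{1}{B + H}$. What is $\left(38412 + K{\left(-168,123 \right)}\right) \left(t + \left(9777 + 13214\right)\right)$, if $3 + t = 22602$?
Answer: $\frac{15760818602}{9} \approx 1.7512 \cdot 10^{9}$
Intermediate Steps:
$t = 22599$ ($t = -3 + 22602 = 22599$)
$\left(38412 + K{\left(-168,123 \right)}\right) \left(t + \left(9777 + 13214\right)\right) = \left(38412 + \frac{1}{-168 + 123}\right) \left(22599 + \left(9777 + 13214\right)\right) = \left(38412 + \frac{1}{-45}\right) \left(22599 + 22991\right) = \left(38412 - \frac{1}{45}\right) 45590 = \frac{1728539}{45} \cdot 45590 = \frac{15760818602}{9}$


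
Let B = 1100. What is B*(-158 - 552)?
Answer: -781000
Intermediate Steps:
B*(-158 - 552) = 1100*(-158 - 552) = 1100*(-710) = -781000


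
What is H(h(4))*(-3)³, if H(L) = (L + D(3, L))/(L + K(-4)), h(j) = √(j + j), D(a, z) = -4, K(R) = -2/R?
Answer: -1080/31 + 972*√2/31 ≈ 9.5037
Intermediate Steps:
h(j) = √2*√j (h(j) = √(2*j) = √2*√j)
H(L) = (-4 + L)/(½ + L) (H(L) = (L - 4)/(L - 2/(-4)) = (-4 + L)/(L - 2*(-¼)) = (-4 + L)/(L + ½) = (-4 + L)/(½ + L))
H(h(4))*(-3)³ = (2*(-4 + √2*√4)/(1 + 2*(√2*√4)))*(-3)³ = (2*(-4 + √2*2)/(1 + 2*(√2*2)))*(-27) = (2*(-4 + 2*√2)/(1 + 2*(2*√2)))*(-27) = (2*(-4 + 2*√2)/(1 + 4*√2))*(-27) = -54*(-4 + 2*√2)/(1 + 4*√2)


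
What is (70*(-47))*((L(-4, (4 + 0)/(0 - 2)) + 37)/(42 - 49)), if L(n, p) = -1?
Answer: 16920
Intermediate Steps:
(70*(-47))*((L(-4, (4 + 0)/(0 - 2)) + 37)/(42 - 49)) = (70*(-47))*((-1 + 37)/(42 - 49)) = -118440/(-7) = -118440*(-1)/7 = -3290*(-36/7) = 16920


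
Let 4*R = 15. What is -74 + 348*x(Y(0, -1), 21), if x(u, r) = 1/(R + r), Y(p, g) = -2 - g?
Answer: -1978/33 ≈ -59.939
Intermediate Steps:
R = 15/4 (R = (1/4)*15 = 15/4 ≈ 3.7500)
x(u, r) = 1/(15/4 + r)
-74 + 348*x(Y(0, -1), 21) = -74 + 348*(4/(15 + 4*21)) = -74 + 348*(4/(15 + 84)) = -74 + 348*(4/99) = -74 + 464/33 = -1978/33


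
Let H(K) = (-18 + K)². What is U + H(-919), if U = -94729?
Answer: 783240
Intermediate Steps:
U + H(-919) = -94729 + (-18 - 919)² = -94729 + (-937)² = -94729 + 877969 = 783240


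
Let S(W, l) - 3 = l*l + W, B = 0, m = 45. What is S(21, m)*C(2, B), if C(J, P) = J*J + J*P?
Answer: 8196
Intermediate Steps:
C(J, P) = J² + J*P
S(W, l) = 3 + W + l² (S(W, l) = 3 + (l*l + W) = 3 + (l² + W) = 3 + (W + l²) = 3 + W + l²)
S(21, m)*C(2, B) = (3 + 21 + 45²)*(2*(2 + 0)) = (3 + 21 + 2025)*(2*2) = 2049*4 = 8196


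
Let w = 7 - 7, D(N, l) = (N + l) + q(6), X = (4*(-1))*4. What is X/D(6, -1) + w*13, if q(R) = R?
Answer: -16/11 ≈ -1.4545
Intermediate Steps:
X = -16 (X = -4*4 = -16)
D(N, l) = 6 + N + l (D(N, l) = (N + l) + 6 = 6 + N + l)
w = 0
X/D(6, -1) + w*13 = -16/(6 + 6 - 1) + 0*13 = -16/11 + 0 = -16/11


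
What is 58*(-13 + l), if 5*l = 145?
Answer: 928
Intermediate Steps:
l = 29 (l = (⅕)*145 = 29)
58*(-13 + l) = 58*(-13 + 29) = 58*16 = 928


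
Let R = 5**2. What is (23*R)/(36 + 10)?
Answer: 25/2 ≈ 12.500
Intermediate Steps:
R = 25
(23*R)/(36 + 10) = (23*25)/(36 + 10) = 575/46 = 575*(1/46) = 25/2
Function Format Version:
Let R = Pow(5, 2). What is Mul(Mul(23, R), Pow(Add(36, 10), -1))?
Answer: Rational(25, 2) ≈ 12.500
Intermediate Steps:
R = 25
Mul(Mul(23, R), Pow(Add(36, 10), -1)) = Mul(Mul(23, 25), Pow(Add(36, 10), -1)) = Mul(575, Pow(46, -1)) = Mul(575, Rational(1, 46)) = Rational(25, 2)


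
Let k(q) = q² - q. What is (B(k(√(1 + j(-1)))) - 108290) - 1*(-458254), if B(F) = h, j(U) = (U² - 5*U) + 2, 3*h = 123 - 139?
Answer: 1049876/3 ≈ 3.4996e+5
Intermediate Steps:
h = -16/3 (h = (123 - 139)/3 = (⅓)*(-16) = -16/3 ≈ -5.3333)
j(U) = 2 + U² - 5*U
B(F) = -16/3
(B(k(√(1 + j(-1)))) - 108290) - 1*(-458254) = (-16/3 - 108290) - 1*(-458254) = -324886/3 + 458254 = 1049876/3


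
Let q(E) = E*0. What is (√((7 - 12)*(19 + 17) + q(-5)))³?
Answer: -1080*I*√5 ≈ -2415.0*I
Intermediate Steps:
q(E) = 0
(√((7 - 12)*(19 + 17) + q(-5)))³ = (√((7 - 12)*(19 + 17) + 0))³ = (√(-5*36 + 0))³ = (√(-180 + 0))³ = (√(-180))³ = (6*I*√5)³ = -1080*I*√5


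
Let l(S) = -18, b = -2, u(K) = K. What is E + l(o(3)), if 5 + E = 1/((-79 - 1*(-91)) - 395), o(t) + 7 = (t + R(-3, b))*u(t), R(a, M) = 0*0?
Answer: -8810/383 ≈ -23.003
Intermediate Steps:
R(a, M) = 0
o(t) = -7 + t² (o(t) = -7 + (t + 0)*t = -7 + t*t = -7 + t²)
E = -1916/383 (E = -5 + 1/((-79 - 1*(-91)) - 395) = -5 + 1/((-79 + 91) - 395) = -5 + 1/(12 - 395) = -5 + 1/(-383) = -5 - 1/383 = -1916/383 ≈ -5.0026)
E + l(o(3)) = -1916/383 - 18 = -8810/383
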